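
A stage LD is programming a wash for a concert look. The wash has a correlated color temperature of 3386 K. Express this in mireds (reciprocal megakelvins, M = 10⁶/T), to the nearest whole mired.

M = 10⁶ / 3386 = 295.334 → 295 mireds.

295 mireds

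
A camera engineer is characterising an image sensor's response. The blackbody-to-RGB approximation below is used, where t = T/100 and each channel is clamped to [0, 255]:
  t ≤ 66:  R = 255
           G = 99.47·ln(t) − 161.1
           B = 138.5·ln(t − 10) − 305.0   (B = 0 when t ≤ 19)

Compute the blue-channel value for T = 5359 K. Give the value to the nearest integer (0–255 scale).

t = 5359/100 = 53.59; the t ≤ 66 branch applies.
B = 138.5·ln(53.59 − 10) − 305.0 = 138.5·ln 43.59 − 305.0 = 138.5·3.7748 − 305.0 = 217.814.
Rounded: 218.

218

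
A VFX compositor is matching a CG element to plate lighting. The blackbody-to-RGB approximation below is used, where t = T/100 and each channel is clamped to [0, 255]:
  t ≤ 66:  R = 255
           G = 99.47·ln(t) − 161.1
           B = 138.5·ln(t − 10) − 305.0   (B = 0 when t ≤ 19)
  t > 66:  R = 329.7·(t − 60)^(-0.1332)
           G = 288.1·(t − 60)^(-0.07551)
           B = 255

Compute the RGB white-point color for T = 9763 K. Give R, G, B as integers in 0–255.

t = 9763/100 = 97.63; the t > 66 branch applies.
R = 329.7·(97.63 − 60)^(-0.1332) = 329.7·37.63^(-0.1332) = 329.7·0.61679 = 203.356.
G = 288.1·(97.63 − 60)^(-0.07551) = 288.1·37.63^(-0.07551) = 288.1·0.76038 = 219.066.
B = 255 by definition for t > 66.
Rounded: (203, 219, 255).

R=203, G=219, B=255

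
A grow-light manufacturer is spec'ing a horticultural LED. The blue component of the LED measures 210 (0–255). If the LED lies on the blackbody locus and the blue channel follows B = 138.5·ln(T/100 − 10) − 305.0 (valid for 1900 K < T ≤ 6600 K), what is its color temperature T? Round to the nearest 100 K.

ln(t − 10) = (210 + 305.0) / 138.5 = 3.7184.
t − 10 = e^3.7184 = 41.199, so t = 51.199.
T = 100·t = 5120 K → 5100 K to the nearest 100 K.

5100 K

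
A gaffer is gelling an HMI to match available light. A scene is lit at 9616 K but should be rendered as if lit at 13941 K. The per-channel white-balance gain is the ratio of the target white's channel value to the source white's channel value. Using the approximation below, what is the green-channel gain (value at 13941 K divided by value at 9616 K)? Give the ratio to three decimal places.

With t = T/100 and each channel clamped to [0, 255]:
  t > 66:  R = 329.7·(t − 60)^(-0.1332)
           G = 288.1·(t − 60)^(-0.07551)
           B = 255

0.942

At 9616 K (t = 96.16):
  G = 288.1·(96.16 − 60)^(-0.07551) = 288.1·36.16^(-0.07551) = 288.1·0.76267 = 219.726.
At 13941 K (t = 139.41):
  G = 288.1·(139.41 − 60)^(-0.07551) = 288.1·79.41^(-0.07551) = 288.1·0.71869 = 207.054.
Gain = 207.054 / 219.726 = 0.9423 → 0.942.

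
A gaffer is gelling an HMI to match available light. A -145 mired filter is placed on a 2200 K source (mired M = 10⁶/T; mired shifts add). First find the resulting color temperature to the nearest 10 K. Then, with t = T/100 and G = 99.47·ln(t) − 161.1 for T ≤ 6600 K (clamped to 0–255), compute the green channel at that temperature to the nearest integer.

185

M_in = 10⁶/2200 = 454.55; M_out = 454.55 + (-145) = 309.55.
T_out = 10⁶/309.55 = 3230.5 K → 3230 K; t = 32.3.
G = 99.47·ln 32.3 − 161.1 = 99.47·3.4751 − 161.1 = 184.565.
Rounded: 185.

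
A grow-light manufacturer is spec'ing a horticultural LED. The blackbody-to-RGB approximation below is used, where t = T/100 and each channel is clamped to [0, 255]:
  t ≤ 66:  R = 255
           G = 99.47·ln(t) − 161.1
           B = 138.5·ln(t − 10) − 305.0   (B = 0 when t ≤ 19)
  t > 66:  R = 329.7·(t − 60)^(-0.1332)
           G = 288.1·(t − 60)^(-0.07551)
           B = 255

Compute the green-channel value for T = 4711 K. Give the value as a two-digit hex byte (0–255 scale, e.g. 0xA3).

t = 4711/100 = 47.11; the t ≤ 66 branch applies.
G = 99.47·ln 47.11 − 161.1 = 99.47·3.8525 − 161.1 = 222.107.
Rounded: 222; in hex, 0xDE.

0xDE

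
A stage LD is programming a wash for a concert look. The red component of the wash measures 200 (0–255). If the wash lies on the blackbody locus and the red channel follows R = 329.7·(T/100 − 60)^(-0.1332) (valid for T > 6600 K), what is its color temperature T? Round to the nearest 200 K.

10200 K

(t − 60)^(-0.1332) = 200/329.7 = 0.60661.
t − 60 = 0.60661^(1/-0.1332) = 0.60661^(-7.508) = 42.638, so t = 102.638.
T = 100·t = 10264 K → 10200 K to the nearest 200 K.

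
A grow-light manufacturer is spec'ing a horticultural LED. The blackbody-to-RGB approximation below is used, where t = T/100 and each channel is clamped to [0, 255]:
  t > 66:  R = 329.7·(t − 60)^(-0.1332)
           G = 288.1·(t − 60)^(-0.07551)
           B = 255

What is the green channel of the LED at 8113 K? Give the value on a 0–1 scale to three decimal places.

t = 8113/100 = 81.13; the t > 66 branch applies.
G = 288.1·(81.13 − 60)^(-0.07551) = 288.1·21.13^(-0.07551) = 288.1·0.79425 = 228.823.
On a 0–1 scale: 228.823/255 = 0.8973 → 0.897.

0.897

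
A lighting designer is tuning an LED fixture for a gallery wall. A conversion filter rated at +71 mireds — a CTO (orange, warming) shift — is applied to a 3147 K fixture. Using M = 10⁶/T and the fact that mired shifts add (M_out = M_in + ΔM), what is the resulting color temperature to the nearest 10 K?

M_in = 10⁶/3147 = 317.76 mireds.
M_out = 317.76 + (+71) = 388.76 mireds.
T_out = 10⁶/388.76 = 2572.3 K → 2570 K.

2570 K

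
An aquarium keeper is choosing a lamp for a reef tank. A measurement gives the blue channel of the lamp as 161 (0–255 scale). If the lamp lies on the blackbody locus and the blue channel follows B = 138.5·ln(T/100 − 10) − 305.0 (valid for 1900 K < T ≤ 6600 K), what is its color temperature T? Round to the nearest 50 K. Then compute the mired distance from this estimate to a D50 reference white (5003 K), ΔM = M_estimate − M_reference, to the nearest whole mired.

ln(t − 10) = (161 + 305.0) / 138.5 = 3.3646.
t − 10 = e^3.3646 = 28.923, so t = 38.923.
T = 100·t = 3892 K → 3900 K to the nearest 50 K.
M_estimate = 10⁶/3900 = 256.41; M_reference = 10⁶/5003 = 199.88.
ΔM = 256.41 − 199.88 = 56.53 → +57 mireds.

+57 mireds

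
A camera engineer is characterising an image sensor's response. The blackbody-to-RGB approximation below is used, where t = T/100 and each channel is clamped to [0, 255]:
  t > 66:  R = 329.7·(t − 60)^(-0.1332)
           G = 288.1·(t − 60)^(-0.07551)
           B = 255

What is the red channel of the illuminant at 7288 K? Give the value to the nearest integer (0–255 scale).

235

t = 7288/100 = 72.88; the t > 66 branch applies.
R = 329.7·(72.88 − 60)^(-0.1332) = 329.7·12.88^(-0.1332) = 329.7·0.71147 = 234.573.
Rounded: 235.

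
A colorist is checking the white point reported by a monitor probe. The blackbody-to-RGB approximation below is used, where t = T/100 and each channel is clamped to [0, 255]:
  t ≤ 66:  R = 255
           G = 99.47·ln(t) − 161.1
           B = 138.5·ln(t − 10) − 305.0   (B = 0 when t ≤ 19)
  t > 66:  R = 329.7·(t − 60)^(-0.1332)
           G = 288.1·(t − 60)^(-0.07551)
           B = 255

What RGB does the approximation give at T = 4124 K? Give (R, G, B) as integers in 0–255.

(255, 209, 172)

t = 4124/100 = 41.24; the t ≤ 66 branch applies.
R = 255 by definition for t ≤ 66.
G = 99.47·ln 41.24 − 161.1 = 99.47·3.7194 − 161.1 = 208.870.
B = 138.5·ln(41.24 − 10) − 305.0 = 138.5·ln 31.24 − 305.0 = 138.5·3.4417 − 305.0 = 171.675.
Rounded: (255, 209, 172).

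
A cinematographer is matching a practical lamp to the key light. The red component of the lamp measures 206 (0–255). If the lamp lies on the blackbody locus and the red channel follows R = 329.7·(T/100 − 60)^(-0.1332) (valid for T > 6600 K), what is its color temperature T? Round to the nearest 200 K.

9400 K

(t − 60)^(-0.1332) = 206/329.7 = 0.62481.
t − 60 = 0.62481^(1/-0.1332) = 0.62481^(-7.508) = 34.152, so t = 94.152.
T = 100·t = 9415 K → 9400 K to the nearest 200 K.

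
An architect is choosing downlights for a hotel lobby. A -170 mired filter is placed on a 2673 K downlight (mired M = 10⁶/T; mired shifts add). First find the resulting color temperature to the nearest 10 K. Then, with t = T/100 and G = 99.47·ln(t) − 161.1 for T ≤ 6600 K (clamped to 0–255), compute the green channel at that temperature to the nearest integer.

226

M_in = 10⁶/2673 = 374.11; M_out = 374.11 + (-170) = 204.11.
T_out = 10⁶/204.11 = 4899.3 K → 4900 K; t = 49.
G = 99.47·ln 49 − 161.1 = 99.47·3.8918 − 161.1 = 226.019.
Rounded: 226.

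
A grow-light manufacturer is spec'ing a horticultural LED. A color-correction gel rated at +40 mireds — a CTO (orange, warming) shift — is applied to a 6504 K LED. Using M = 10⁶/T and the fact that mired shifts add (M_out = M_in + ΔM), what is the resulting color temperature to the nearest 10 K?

5160 K

M_in = 10⁶/6504 = 153.75 mireds.
M_out = 153.75 + (+40) = 193.75 mireds.
T_out = 10⁶/193.75 = 5161.2 K → 5160 K.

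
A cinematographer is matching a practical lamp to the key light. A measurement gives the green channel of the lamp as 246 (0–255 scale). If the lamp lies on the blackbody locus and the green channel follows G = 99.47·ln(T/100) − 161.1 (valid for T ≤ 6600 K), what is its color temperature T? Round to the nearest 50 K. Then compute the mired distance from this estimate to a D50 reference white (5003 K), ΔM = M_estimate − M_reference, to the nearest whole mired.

ln t = (246 + 161.1) / 99.47 = 4.0927.
t = e^4.0927 = 59.901.
T = 100·t = 5990 K → 6000 K to the nearest 50 K.
M_estimate = 10⁶/6000 = 166.67; M_reference = 10⁶/5003 = 199.88.
ΔM = 166.67 − 199.88 = -33.21 → -33 mireds.

-33 mireds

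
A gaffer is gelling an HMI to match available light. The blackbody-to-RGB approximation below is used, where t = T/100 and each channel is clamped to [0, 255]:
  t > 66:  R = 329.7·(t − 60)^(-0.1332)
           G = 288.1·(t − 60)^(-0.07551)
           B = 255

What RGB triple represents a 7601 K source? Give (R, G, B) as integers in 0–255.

t = 7601/100 = 76.01; the t > 66 branch applies.
R = 329.7·(76.01 − 60)^(-0.1332) = 329.7·16.01^(-0.1332) = 329.7·0.69115 = 227.874.
G = 288.1·(76.01 − 60)^(-0.07551) = 288.1·16.01^(-0.07551) = 288.1·0.81107 = 233.668.
B = 255 by definition for t > 66.
Rounded: (228, 234, 255).

(228, 234, 255)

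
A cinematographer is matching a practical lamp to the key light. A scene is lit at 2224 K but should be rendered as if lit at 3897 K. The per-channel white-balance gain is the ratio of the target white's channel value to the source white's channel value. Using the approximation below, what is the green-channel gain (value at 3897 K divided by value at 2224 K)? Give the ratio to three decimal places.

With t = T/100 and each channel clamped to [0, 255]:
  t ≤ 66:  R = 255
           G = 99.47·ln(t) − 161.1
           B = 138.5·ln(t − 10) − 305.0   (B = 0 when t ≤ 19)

At 2224 K (t = 22.24):
  G = 99.47·ln 22.24 − 161.1 = 99.47·3.1019 − 161.1 = 147.445.
At 3897 K (t = 38.97):
  G = 99.47·ln 38.97 − 161.1 = 99.47·3.6628 − 161.1 = 203.238.
Gain = 203.238 / 147.445 = 1.3784 → 1.378.

1.378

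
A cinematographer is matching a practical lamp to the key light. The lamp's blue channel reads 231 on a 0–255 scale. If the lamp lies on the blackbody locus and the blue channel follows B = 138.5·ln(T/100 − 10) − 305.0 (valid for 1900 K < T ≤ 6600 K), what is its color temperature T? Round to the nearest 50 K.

5800 K

ln(t − 10) = (231 + 305.0) / 138.5 = 3.8700.
t − 10 = e^3.8700 = 47.944, so t = 57.944.
T = 100·t = 5794 K → 5800 K to the nearest 50 K.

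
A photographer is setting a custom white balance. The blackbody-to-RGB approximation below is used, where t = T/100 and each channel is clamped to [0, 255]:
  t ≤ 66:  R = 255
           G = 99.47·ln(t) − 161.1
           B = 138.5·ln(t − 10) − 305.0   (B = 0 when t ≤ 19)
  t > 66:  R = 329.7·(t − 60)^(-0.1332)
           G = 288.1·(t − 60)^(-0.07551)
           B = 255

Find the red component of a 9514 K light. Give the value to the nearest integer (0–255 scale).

205

t = 9514/100 = 95.14; the t > 66 branch applies.
R = 329.7·(95.14 − 60)^(-0.1332) = 329.7·35.14^(-0.1332) = 329.7·0.62244 = 205.219.
Rounded: 205.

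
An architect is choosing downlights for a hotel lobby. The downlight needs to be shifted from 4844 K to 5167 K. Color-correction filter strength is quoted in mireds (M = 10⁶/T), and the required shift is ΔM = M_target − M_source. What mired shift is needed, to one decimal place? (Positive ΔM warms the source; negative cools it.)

-12.9 mireds

M_source = 10⁶/4844 = 206.441; M_target = 10⁶/5167 = 193.536.
ΔM = 193.536 − 206.441 = -12.905 → -12.9 mireds, a cooling shift.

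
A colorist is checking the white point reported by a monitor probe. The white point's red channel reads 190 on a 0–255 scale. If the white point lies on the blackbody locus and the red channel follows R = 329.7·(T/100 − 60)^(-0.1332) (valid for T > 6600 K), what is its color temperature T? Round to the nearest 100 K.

12300 K

(t − 60)^(-0.1332) = 190/329.7 = 0.57628.
t − 60 = 0.57628^(1/-0.1332) = 0.57628^(-7.508) = 62.667, so t = 122.667.
T = 100·t = 12267 K → 12300 K to the nearest 100 K.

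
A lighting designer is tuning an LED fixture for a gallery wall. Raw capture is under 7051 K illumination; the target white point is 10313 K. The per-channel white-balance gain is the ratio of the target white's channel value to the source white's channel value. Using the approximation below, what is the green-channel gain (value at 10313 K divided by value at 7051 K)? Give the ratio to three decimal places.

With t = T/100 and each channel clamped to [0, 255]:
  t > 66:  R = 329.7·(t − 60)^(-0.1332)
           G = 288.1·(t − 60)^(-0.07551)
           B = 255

At 7051 K (t = 70.51):
  G = 288.1·(70.51 − 60)^(-0.07551) = 288.1·10.51^(-0.07551) = 288.1·0.83726 = 241.214.
At 10313 K (t = 103.13):
  G = 288.1·(103.13 − 60)^(-0.07551) = 288.1·43.13^(-0.07551) = 288.1·0.75259 = 216.821.
Gain = 216.821 / 241.214 = 0.8989 → 0.899.

0.899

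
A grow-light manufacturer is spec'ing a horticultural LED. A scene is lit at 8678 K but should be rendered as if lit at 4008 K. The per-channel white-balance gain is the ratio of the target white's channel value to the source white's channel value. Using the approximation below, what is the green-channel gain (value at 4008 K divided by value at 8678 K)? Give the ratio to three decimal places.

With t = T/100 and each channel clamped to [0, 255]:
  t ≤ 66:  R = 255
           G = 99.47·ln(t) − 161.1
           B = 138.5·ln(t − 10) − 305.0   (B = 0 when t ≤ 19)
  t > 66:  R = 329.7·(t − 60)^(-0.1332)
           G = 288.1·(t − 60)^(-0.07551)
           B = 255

0.917

At 8678 K (t = 86.78):
  G = 288.1·(86.78 − 60)^(-0.07551) = 288.1·26.78^(-0.07551) = 288.1·0.78016 = 224.765.
At 4008 K (t = 40.08):
  G = 99.47·ln 40.08 − 161.1 = 99.47·3.6909 − 161.1 = 206.032.
Gain = 206.032 / 224.765 = 0.9167 → 0.917.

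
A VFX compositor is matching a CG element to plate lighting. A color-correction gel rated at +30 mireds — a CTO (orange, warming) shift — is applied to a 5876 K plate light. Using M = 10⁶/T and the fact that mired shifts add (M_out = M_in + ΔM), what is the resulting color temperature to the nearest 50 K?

M_in = 10⁶/5876 = 170.18 mireds.
M_out = 170.18 + (+30) = 200.18 mireds.
T_out = 10⁶/200.18 = 4995.4 K → 5000 K.

5000 K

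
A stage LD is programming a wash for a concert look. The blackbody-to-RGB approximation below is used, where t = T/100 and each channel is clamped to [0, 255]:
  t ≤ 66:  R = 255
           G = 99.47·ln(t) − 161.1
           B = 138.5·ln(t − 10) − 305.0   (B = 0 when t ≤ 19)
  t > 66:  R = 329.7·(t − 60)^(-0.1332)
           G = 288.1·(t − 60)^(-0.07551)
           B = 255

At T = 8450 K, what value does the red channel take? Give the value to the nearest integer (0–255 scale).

215

t = 8450/100 = 84.5; the t > 66 branch applies.
R = 329.7·(84.5 − 60)^(-0.1332) = 329.7·24.5^(-0.1332) = 329.7·0.65308 = 215.319.
Rounded: 215.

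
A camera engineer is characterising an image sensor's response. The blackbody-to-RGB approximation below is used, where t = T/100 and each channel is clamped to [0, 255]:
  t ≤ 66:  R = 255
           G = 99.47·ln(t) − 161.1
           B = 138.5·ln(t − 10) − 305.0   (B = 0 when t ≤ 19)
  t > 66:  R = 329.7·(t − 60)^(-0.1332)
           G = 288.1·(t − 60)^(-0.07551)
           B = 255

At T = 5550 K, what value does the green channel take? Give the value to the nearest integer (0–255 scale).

238

t = 5550/100 = 55.5; the t ≤ 66 branch applies.
G = 99.47·ln 55.5 − 161.1 = 99.47·4.0164 − 161.1 = 238.410.
Rounded: 238.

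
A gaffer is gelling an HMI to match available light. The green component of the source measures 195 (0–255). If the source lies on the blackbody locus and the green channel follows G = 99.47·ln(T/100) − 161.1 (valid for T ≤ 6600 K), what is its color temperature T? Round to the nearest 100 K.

3600 K

ln t = (195 + 161.1) / 99.47 = 3.5800.
t = e^3.5800 = 35.873.
T = 100·t = 3587 K → 3600 K to the nearest 100 K.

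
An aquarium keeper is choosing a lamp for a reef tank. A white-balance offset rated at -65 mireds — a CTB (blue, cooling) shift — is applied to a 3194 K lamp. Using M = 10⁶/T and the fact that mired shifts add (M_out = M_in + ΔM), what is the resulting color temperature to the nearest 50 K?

4050 K

M_in = 10⁶/3194 = 313.09 mireds.
M_out = 313.09 + (-65) = 248.09 mireds.
T_out = 10⁶/248.09 = 4030.8 K → 4050 K.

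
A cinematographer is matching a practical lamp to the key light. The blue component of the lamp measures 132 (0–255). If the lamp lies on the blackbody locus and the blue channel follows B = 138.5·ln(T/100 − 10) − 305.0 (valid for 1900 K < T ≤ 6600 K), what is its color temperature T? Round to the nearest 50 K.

ln(t − 10) = (132 + 305.0) / 138.5 = 3.1552.
t − 10 = e^3.1552 = 23.459, so t = 33.459.
T = 100·t = 3346 K → 3350 K to the nearest 50 K.

3350 K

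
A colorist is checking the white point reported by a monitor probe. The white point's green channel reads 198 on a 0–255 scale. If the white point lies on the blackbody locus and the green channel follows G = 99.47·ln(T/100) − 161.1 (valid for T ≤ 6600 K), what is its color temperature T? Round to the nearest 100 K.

ln t = (198 + 161.1) / 99.47 = 3.6101.
t = e^3.6101 = 36.971.
T = 100·t = 3697 K → 3700 K to the nearest 100 K.

3700 K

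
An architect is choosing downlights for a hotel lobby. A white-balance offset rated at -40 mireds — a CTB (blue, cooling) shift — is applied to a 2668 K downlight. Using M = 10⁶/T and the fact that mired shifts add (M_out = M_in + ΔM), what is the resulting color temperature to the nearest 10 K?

2990 K

M_in = 10⁶/2668 = 374.81 mireds.
M_out = 374.81 + (-40) = 334.81 mireds.
T_out = 10⁶/334.81 = 2986.7 K → 2990 K.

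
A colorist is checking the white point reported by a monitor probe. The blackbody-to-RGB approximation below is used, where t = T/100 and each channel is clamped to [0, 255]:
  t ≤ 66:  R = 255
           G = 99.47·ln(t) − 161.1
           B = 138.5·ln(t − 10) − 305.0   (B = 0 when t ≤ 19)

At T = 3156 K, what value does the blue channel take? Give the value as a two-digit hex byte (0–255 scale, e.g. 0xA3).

t = 3156/100 = 31.56; the t ≤ 66 branch applies.
B = 138.5·ln(31.56 − 10) − 305.0 = 138.5·ln 21.56 − 305.0 = 138.5·3.0708 − 305.0 = 120.311.
Rounded: 120; in hex, 0x78.

0x78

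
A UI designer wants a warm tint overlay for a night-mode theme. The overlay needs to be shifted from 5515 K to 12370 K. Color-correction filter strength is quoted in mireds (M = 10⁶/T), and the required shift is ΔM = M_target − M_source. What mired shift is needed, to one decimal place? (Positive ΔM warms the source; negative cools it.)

M_source = 10⁶/5515 = 181.324; M_target = 10⁶/12370 = 80.841.
ΔM = 80.841 − 181.324 = -100.483 → -100.5 mireds, a cooling shift.

-100.5 mireds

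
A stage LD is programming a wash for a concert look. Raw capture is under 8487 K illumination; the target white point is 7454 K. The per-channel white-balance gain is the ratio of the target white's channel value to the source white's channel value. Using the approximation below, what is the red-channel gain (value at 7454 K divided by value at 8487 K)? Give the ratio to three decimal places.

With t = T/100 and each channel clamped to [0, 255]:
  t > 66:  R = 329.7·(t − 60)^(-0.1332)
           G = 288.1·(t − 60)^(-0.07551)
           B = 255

At 8487 K (t = 84.87):
  R = 329.7·(84.87 − 60)^(-0.1332) = 329.7·24.87^(-0.1332) = 329.7·0.65177 = 214.889.
At 7454 K (t = 74.54):
  R = 329.7·(74.54 − 60)^(-0.1332) = 329.7·14.54^(-0.1332) = 329.7·0.70008 = 230.816.
Gain = 230.816 / 214.889 = 1.0741 → 1.074.

1.074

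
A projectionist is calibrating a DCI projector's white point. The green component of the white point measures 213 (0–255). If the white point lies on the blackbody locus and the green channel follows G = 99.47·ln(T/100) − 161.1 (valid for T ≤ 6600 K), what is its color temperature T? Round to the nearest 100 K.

ln t = (213 + 161.1) / 99.47 = 3.7609.
t = e^3.7609 = 42.989.
T = 100·t = 4299 K → 4300 K to the nearest 100 K.

4300 K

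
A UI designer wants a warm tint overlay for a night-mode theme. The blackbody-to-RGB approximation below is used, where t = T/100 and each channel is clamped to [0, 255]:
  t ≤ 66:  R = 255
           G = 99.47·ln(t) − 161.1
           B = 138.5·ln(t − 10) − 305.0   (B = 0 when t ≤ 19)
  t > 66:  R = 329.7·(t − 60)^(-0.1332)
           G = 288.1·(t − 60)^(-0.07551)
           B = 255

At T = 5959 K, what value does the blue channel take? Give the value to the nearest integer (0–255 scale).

t = 5959/100 = 59.59; the t ≤ 66 branch applies.
B = 138.5·ln(59.59 − 10) − 305.0 = 138.5·ln 49.59 − 305.0 = 138.5·3.9038 − 305.0 = 235.675.
Rounded: 236.

236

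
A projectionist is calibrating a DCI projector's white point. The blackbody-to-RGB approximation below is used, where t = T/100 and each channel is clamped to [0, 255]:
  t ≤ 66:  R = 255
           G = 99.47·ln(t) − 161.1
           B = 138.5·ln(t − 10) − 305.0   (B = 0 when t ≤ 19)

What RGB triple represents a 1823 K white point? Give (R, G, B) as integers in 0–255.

t = 1823/100 = 18.23; the t ≤ 66 branch applies.
R = 255 by definition for t ≤ 66.
G = 99.47·ln 18.23 − 161.1 = 99.47·2.9031 − 161.1 = 127.668.
t = 18.23 ≤ 19, so B = 0.
Rounded: (255, 128, 0).

(255, 128, 0)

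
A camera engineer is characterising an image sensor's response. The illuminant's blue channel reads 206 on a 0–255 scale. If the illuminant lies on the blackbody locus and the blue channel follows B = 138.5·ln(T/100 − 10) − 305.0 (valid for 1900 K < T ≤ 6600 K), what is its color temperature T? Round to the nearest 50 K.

ln(t − 10) = (206 + 305.0) / 138.5 = 3.6895.
t − 10 = e^3.6895 = 40.026, so t = 50.026.
T = 100·t = 5003 K → 5000 K to the nearest 50 K.

5000 K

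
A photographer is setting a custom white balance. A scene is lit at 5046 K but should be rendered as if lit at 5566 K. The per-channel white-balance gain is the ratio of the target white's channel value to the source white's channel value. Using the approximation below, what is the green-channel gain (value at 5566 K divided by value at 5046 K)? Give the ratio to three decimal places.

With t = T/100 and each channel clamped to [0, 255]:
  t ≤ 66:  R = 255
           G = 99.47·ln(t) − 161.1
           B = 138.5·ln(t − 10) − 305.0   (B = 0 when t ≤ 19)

At 5046 K (t = 50.46):
  G = 99.47·ln 50.46 − 161.1 = 99.47·3.9212 − 161.1 = 228.940.
At 5566 K (t = 55.66):
  G = 99.47·ln 55.66 − 161.1 = 99.47·4.0193 − 161.1 = 238.696.
Gain = 238.696 / 228.940 = 1.0426 → 1.043.

1.043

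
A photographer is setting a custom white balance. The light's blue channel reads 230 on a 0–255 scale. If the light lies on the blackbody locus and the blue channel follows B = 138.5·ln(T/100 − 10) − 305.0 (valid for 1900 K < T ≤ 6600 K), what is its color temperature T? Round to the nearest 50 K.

5750 K

ln(t − 10) = (230 + 305.0) / 138.5 = 3.8628.
t − 10 = e^3.8628 = 47.599, so t = 57.599.
T = 100·t = 5760 K → 5750 K to the nearest 50 K.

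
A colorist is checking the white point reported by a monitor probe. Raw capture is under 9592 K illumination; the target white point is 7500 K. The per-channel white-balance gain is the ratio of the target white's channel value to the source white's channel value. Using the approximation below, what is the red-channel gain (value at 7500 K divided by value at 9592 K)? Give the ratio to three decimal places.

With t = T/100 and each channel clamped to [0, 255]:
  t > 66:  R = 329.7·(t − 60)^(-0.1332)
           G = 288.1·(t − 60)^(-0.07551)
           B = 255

At 9592 K (t = 95.92):
  R = 329.7·(95.92 − 60)^(-0.1332) = 329.7·35.92^(-0.1332) = 329.7·0.62062 = 204.620.
At 7500 K (t = 75):
  R = 329.7·(75 − 60)^(-0.1332) = 329.7·15^(-0.1332) = 329.7·0.69718 = 229.860.
Gain = 229.860 / 204.620 = 1.1234 → 1.123.

1.123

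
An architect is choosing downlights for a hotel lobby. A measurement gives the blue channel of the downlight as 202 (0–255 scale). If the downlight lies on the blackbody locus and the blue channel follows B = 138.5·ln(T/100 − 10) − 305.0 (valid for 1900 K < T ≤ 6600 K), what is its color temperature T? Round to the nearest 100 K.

ln(t − 10) = (202 + 305.0) / 138.5 = 3.6606.
t − 10 = e^3.6606 = 38.887, so t = 48.887.
T = 100·t = 4889 K → 4900 K to the nearest 100 K.

4900 K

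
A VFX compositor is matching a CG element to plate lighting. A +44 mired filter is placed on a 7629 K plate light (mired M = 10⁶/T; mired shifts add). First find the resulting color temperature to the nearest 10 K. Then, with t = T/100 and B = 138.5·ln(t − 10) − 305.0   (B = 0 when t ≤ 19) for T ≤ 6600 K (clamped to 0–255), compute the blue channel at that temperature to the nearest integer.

229

M_in = 10⁶/7629 = 131.08; M_out = 131.08 + (+44) = 175.08.
T_out = 10⁶/175.08 = 5711.7 K → 5710 K; t = 57.1.
B = 138.5·ln(57.1 − 10) − 305.0 = 138.5·ln 47.1 − 305.0 = 138.5·3.8523 − 305.0 = 228.540.
Rounded: 229.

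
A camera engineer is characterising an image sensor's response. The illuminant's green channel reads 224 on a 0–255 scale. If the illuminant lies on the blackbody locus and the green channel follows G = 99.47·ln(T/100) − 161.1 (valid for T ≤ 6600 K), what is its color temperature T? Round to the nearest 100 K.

ln t = (224 + 161.1) / 99.47 = 3.8715.
t = e^3.8715 = 48.015.
T = 100·t = 4802 K → 4800 K to the nearest 100 K.

4800 K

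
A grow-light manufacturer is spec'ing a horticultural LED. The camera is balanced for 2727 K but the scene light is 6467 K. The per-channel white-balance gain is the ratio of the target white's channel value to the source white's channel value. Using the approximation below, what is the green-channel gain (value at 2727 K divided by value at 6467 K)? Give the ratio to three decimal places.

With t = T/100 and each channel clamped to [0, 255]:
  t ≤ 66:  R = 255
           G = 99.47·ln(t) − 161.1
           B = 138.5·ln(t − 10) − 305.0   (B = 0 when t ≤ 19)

At 6467 K (t = 64.67):
  G = 99.47·ln 64.67 − 161.1 = 99.47·4.1693 − 161.1 = 253.620.
At 2727 K (t = 27.27):
  G = 99.47·ln 27.27 − 161.1 = 99.47·3.3058 − 161.1 = 167.727.
Gain = 167.727 / 253.620 = 0.6613 → 0.661.

0.661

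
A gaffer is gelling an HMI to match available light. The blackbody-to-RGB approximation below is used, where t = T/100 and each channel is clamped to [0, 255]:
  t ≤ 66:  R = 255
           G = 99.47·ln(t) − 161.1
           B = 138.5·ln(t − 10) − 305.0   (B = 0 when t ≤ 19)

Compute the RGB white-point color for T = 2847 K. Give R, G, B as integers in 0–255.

t = 2847/100 = 28.47; the t ≤ 66 branch applies.
R = 255 by definition for t ≤ 66.
G = 99.47·ln 28.47 − 161.1 = 99.47·3.3489 − 161.1 = 172.010.
B = 138.5·ln(28.47 − 10) − 305.0 = 138.5·ln 18.47 − 305.0 = 138.5·2.9161 − 305.0 = 98.886.
Rounded: (255, 172, 99).

R=255, G=172, B=99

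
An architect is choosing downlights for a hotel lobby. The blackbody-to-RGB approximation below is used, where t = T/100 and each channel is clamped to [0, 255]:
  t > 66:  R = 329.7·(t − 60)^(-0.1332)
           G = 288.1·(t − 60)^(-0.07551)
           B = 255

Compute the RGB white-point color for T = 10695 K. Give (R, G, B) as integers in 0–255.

t = 10695/100 = 106.95; the t > 66 branch applies.
R = 329.7·(106.95 − 60)^(-0.1332) = 329.7·46.95^(-0.1332) = 329.7·0.59888 = 197.450.
G = 288.1·(106.95 − 60)^(-0.07551) = 288.1·46.95^(-0.07551) = 288.1·0.74778 = 215.436.
B = 255 by definition for t > 66.
Rounded: (197, 215, 255).

(197, 215, 255)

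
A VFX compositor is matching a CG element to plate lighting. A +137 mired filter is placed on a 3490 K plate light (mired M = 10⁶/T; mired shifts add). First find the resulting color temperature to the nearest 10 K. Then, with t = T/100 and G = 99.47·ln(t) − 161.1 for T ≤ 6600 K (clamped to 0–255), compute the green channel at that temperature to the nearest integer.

M_in = 10⁶/3490 = 286.53; M_out = 286.53 + (+137) = 423.53.
T_out = 10⁶/423.53 = 2361.1 K → 2360 K; t = 23.6.
G = 99.47·ln 23.6 − 161.1 = 99.47·3.1612 − 161.1 = 153.349.
Rounded: 153.

153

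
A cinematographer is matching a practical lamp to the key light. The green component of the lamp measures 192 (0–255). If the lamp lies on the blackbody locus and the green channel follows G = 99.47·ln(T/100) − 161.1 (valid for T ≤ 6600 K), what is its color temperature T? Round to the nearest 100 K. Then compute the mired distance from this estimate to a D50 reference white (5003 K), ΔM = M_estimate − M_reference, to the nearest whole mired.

+86 mireds

ln t = (192 + 161.1) / 99.47 = 3.5498.
t = e^3.5498 = 34.807.
T = 100·t = 3481 K → 3500 K to the nearest 100 K.
M_estimate = 10⁶/3500 = 285.71; M_reference = 10⁶/5003 = 199.88.
ΔM = 285.71 − 199.88 = 85.83 → +86 mireds.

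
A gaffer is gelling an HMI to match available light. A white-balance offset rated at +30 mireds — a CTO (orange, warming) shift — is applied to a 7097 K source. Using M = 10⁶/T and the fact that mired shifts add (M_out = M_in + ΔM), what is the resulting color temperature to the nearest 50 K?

5850 K

M_in = 10⁶/7097 = 140.90 mireds.
M_out = 140.90 + (+30) = 170.90 mireds.
T_out = 10⁶/170.90 = 5851.2 K → 5850 K.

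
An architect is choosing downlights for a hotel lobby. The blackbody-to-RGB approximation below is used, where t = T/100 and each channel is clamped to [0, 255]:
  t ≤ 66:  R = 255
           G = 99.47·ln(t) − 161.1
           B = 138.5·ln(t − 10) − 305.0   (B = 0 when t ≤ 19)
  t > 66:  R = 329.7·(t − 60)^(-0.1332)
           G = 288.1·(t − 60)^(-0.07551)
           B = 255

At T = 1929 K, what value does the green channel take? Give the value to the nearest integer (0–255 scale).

t = 1929/100 = 19.29; the t ≤ 66 branch applies.
G = 99.47·ln 19.29 − 161.1 = 99.47·2.9596 − 161.1 = 133.290.
Rounded: 133.

133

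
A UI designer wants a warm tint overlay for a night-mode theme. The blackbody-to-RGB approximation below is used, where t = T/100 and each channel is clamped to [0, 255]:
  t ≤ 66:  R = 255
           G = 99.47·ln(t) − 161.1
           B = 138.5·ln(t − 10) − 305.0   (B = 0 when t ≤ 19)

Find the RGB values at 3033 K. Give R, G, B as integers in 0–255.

t = 3033/100 = 30.33; the t ≤ 66 branch applies.
R = 255 by definition for t ≤ 66.
G = 99.47·ln 30.33 − 161.1 = 99.47·3.4121 − 161.1 = 178.305.
B = 138.5·ln(30.33 − 10) − 305.0 = 138.5·ln 20.33 − 305.0 = 138.5·3.0121 − 305.0 = 112.176.
Rounded: (255, 178, 112).

R=255, G=178, B=112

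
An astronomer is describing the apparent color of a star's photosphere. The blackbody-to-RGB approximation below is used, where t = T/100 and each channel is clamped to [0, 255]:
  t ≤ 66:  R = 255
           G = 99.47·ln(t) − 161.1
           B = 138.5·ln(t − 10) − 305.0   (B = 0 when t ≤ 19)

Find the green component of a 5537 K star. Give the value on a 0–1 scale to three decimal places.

0.934

t = 5537/100 = 55.37; the t ≤ 66 branch applies.
G = 99.47·ln 55.37 − 161.1 = 99.47·4.0140 − 161.1 = 238.176.
On a 0–1 scale: 238.176/255 = 0.9340 → 0.934.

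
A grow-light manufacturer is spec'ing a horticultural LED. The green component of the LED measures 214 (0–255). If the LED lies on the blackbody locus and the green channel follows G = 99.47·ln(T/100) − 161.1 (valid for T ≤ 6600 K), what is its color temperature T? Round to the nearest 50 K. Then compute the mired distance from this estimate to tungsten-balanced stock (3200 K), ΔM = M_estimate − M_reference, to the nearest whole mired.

ln t = (214 + 161.1) / 99.47 = 3.7710.
t = e^3.7710 = 43.423.
T = 100·t = 4342 K → 4350 K to the nearest 50 K.
M_estimate = 10⁶/4350 = 229.89; M_reference = 10⁶/3200 = 312.50.
ΔM = 229.89 − 312.50 = -82.61 → -83 mireds.

-83 mireds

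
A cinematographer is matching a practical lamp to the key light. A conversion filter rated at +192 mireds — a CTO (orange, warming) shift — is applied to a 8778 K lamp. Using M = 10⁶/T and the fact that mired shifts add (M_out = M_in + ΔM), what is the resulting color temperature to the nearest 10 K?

M_in = 10⁶/8778 = 113.92 mireds.
M_out = 113.92 + (+192) = 305.92 mireds.
T_out = 10⁶/305.92 = 3268.8 K → 3270 K.

3270 K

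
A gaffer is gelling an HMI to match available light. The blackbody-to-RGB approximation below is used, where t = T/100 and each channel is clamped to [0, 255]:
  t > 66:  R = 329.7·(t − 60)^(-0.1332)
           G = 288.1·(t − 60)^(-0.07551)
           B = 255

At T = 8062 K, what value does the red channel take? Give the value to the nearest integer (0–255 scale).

220

t = 8062/100 = 80.62; the t > 66 branch applies.
R = 329.7·(80.62 − 60)^(-0.1332) = 329.7·20.62^(-0.1332) = 329.7·0.66825 = 220.321.
Rounded: 220.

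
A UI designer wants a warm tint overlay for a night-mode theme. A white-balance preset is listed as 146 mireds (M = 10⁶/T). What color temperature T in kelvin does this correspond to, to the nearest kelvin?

6849 K

T = 10⁶ / 146 = 6849.32 K → 6849 K.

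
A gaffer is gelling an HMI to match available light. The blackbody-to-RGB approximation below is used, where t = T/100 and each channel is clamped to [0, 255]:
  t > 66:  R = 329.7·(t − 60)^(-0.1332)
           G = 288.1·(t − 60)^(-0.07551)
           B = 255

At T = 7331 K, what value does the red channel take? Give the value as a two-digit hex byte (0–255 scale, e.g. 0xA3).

0xEA

t = 7331/100 = 73.31; the t > 66 branch applies.
R = 329.7·(73.31 − 60)^(-0.1332) = 329.7·13.31^(-0.1332) = 329.7·0.70837 = 233.549.
Rounded: 234; in hex, 0xEA.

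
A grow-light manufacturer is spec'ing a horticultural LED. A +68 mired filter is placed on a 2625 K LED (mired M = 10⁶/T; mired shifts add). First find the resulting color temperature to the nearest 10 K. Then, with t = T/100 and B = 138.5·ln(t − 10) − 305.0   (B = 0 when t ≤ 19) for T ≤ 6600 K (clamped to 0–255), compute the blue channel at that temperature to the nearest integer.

M_in = 10⁶/2625 = 380.95; M_out = 380.95 + (+68) = 448.95.
T_out = 10⁶/448.95 = 2227.4 K → 2230 K; t = 22.3.
B = 138.5·ln(22.3 − 10) − 305.0 = 138.5·ln 12.3 − 305.0 = 138.5·2.5096 − 305.0 = 42.579.
Rounded: 43.

43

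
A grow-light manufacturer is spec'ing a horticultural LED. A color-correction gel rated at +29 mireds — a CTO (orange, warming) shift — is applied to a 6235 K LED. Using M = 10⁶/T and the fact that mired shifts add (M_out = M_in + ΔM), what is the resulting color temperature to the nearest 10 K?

M_in = 10⁶/6235 = 160.38 mireds.
M_out = 160.38 + (+29) = 189.38 mireds.
T_out = 10⁶/189.38 = 5280.3 K → 5280 K.

5280 K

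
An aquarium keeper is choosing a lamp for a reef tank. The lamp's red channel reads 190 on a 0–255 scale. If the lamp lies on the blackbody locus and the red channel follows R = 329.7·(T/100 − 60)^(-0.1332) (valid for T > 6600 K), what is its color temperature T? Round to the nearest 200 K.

(t − 60)^(-0.1332) = 190/329.7 = 0.57628.
t − 60 = 0.57628^(1/-0.1332) = 0.57628^(-7.508) = 62.667, so t = 122.667.
T = 100·t = 12267 K → 12200 K to the nearest 200 K.

12200 K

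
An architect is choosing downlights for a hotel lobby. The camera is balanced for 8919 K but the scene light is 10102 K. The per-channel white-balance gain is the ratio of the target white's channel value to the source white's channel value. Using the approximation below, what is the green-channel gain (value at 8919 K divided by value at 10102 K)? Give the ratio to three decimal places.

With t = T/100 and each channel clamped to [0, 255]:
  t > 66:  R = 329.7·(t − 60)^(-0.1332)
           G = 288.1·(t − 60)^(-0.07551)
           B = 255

1.026

At 10102 K (t = 101.02):
  G = 288.1·(101.02 − 60)^(-0.07551) = 288.1·41.02^(-0.07551) = 288.1·0.75544 = 217.644.
At 8919 K (t = 89.19):
  G = 288.1·(89.19 − 60)^(-0.07551) = 288.1·29.19^(-0.07551) = 288.1·0.77510 = 223.308.
Gain = 223.308 / 217.644 = 1.0260 → 1.026.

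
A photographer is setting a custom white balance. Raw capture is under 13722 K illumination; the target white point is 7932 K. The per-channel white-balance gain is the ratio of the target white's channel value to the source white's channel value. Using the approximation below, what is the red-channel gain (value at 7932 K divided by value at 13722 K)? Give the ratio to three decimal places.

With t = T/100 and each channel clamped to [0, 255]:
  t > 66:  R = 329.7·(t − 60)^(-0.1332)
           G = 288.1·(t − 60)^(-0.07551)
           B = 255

At 13722 K (t = 137.22):
  R = 329.7·(137.22 − 60)^(-0.1332) = 329.7·77.22^(-0.1332) = 329.7·0.56047 = 184.788.
At 7932 K (t = 79.32):
  R = 329.7·(79.32 − 60)^(-0.1332) = 329.7·19.32^(-0.1332) = 329.7·0.67407 = 222.240.
Gain = 222.240 / 184.788 = 1.2027 → 1.203.

1.203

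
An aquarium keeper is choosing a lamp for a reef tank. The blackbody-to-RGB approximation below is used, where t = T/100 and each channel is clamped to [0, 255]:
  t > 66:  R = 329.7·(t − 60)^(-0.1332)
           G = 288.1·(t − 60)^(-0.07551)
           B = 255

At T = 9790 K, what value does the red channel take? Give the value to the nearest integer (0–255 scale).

t = 9790/100 = 97.9; the t > 66 branch applies.
R = 329.7·(97.9 − 60)^(-0.1332) = 329.7·37.9^(-0.1332) = 329.7·0.61621 = 203.163.
Rounded: 203.

203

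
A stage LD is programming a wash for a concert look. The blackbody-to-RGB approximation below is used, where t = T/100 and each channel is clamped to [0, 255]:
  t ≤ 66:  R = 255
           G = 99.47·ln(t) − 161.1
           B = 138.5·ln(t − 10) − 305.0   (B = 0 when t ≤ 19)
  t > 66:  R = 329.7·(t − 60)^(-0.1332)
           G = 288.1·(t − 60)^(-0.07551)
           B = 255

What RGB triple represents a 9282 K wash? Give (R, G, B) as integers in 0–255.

t = 9282/100 = 92.82; the t > 66 branch applies.
R = 329.7·(92.82 − 60)^(-0.1332) = 329.7·32.82^(-0.1332) = 329.7·0.62813 = 207.095.
G = 288.1·(92.82 − 60)^(-0.07551) = 288.1·32.82^(-0.07551) = 288.1·0.76827 = 221.340.
B = 255 by definition for t > 66.
Rounded: (207, 221, 255).

(207, 221, 255)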